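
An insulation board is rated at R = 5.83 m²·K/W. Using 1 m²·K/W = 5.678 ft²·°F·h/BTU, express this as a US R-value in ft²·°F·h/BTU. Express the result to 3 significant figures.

33.1 ft²·°F·h/BTU

R_US = 5.83 × 5.678 = 33.1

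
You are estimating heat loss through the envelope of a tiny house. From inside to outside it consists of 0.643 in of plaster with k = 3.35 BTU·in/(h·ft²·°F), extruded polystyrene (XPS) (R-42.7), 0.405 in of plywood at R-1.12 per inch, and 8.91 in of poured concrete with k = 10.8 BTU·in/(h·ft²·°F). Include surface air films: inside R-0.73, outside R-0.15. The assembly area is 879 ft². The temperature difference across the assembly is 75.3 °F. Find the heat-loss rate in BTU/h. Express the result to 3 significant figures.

0.643/3.35 = 0.1919
0.405 × 1.12 = 0.4536
8.91/10.8 = 0.825
R_total = 0.73 + 0.1919 + 42.7 + 0.4536 + 0.825 + 0.15 = 45.05 ft²·°F·h/BTU
Q = A·ΔT/R = 879 × 75.3 / 45.05 = 1469 BTU/h

1470 BTU/h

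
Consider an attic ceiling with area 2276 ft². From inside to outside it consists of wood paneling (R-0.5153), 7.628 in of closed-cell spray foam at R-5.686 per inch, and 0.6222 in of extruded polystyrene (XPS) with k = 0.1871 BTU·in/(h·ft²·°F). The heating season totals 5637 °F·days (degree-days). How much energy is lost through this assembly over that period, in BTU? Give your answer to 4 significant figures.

6522000 BTU

7.628 × 5.686 = 43.373
0.6222/0.1871 = 3.3255
R_total = 0.5153 + 43.373 + 3.3255 = 47.214 ft²·°F·h/BTU
E = A × HDD × 24 / R = 2276 × 5637 × 24 / 47.214 = 6521800 BTU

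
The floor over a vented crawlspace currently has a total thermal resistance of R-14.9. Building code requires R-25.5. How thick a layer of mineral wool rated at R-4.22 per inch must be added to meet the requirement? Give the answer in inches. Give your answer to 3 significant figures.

2.51 in

ΔR = 25.5 − 14.9 = 10.6 ft²·°F·h/BTU
L = ΔR / (R/in) = 10.6/4.22 = 2.512 in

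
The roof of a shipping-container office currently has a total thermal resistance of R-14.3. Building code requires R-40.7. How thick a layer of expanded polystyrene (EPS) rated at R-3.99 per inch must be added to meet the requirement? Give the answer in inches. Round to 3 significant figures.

ΔR = 40.7 − 14.3 = 26.4 ft²·°F·h/BTU
L = ΔR / (R/in) = 26.4/3.99 = 6.617 in

6.62 in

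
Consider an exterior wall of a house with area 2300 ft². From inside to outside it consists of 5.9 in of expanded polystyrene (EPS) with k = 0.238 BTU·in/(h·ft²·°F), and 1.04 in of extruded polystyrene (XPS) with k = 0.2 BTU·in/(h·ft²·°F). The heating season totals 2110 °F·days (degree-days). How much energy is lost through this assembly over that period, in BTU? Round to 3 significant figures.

3880000 BTU

5.9/0.238 = 24.79
1.04/0.2 = 5.2
R_total = 24.79 + 5.2 = 29.99 ft²·°F·h/BTU
E = A × HDD × 24 / R = 2300 × 2110 × 24 / 29.99 = 3884000 BTU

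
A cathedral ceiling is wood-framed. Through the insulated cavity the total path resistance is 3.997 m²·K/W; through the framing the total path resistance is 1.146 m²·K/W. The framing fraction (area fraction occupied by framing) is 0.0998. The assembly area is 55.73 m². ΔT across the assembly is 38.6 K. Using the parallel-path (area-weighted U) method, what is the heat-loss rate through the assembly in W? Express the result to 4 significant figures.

U_eff = 0.9002/3.997 + 0.0998/1.146 = 0.22522 + 0.087086 = 0.3123
R_eff = 1/U_eff = 3.202 m²·K/W
Q = 55.73 × 38.6 / 3.202 = 671.82 W

671.8 W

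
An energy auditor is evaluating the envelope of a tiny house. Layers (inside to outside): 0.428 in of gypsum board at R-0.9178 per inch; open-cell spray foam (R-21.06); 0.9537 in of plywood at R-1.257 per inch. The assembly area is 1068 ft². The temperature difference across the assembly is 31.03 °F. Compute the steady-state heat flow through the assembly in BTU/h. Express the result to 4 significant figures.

0.428 × 0.9178 = 0.39282
0.9537 × 1.257 = 1.1988
R_total = 0.39282 + 21.06 + 1.1988 = 22.652 ft²·°F·h/BTU
Q = A·ΔT/R = 1068 × 31.03 / 22.652 = 1463 BTU/h

1463 BTU/h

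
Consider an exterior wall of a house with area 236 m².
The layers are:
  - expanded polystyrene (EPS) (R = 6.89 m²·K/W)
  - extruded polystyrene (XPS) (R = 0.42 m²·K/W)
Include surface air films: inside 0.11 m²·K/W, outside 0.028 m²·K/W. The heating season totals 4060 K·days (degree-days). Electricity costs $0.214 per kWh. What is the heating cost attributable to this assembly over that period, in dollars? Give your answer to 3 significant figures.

R_total = 0.11 + 6.89 + 0.42 + 0.028 = 7.448 m²·K/W
E = A × HDD × 24 / R / 1000 = 236 × 4060 × 24 / 7.448 / 1000 = 3088 kWh
Cost = 3088 × 0.214 = $660.7

661 dollars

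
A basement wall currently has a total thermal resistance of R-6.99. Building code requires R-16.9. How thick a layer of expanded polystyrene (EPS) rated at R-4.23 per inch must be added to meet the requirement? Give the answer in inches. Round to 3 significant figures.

ΔR = 16.9 − 6.99 = 9.91 ft²·°F·h/BTU
L = ΔR / (R/in) = 9.91/4.23 = 2.343 in

2.34 in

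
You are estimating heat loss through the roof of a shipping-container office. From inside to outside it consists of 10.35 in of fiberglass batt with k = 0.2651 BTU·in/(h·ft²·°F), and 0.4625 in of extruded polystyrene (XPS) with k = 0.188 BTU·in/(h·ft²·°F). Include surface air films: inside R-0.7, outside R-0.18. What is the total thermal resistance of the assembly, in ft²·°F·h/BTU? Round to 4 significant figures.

42.38 ft²·°F·h/BTU

10.35/0.2651 = 39.042
0.4625/0.188 = 2.4601
R_total = 0.7 + 39.042 + 2.4601 + 0.18 = 42.382 ft²·°F·h/BTU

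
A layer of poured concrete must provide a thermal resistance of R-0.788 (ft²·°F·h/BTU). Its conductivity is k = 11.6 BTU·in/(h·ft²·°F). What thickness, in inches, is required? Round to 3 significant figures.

9.14 in

L = R × k = 0.788 × 11.6 = 9.141 in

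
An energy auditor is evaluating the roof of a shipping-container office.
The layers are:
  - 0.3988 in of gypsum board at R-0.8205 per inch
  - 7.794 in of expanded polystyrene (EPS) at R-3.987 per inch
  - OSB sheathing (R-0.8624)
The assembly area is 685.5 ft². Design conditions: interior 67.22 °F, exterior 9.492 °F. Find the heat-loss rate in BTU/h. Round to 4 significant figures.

0.3988 × 0.8205 = 0.32722
7.794 × 3.987 = 31.075
R_total = 0.32722 + 31.075 + 0.8624 = 32.264 ft²·°F·h/BTU
Q = A·ΔT/R = 685.5 × (67.22 − 9.492) / 32.264 = 1226.5 BTU/h

1227 BTU/h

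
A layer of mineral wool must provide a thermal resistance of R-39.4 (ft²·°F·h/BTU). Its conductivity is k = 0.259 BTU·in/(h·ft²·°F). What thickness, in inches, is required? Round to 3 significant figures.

L = R × k = 39.4 × 0.259 = 10.2 in

10.2 in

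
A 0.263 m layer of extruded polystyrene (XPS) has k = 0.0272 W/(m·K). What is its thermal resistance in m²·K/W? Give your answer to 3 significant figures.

R = L/k = 0.263/0.0272 = 9.669 m²·K/W

9.67 m²·K/W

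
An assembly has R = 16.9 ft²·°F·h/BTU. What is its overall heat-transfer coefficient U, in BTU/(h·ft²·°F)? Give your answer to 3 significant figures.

0.0592 BTU/(h·ft²·°F)

U = 1/R = 1/16.9 = 0.05917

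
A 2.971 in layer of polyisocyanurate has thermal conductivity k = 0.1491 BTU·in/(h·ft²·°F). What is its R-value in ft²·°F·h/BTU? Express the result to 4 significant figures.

19.93 ft²·°F·h/BTU

R = L/k = 2.971/0.1491 = 19.926 ft²·°F·h/BTU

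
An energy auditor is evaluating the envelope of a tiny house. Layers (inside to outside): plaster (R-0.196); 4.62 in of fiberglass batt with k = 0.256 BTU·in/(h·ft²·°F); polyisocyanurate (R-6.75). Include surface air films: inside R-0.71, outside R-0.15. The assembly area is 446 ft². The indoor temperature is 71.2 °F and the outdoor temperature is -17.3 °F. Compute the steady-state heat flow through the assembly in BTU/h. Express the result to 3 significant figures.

4.62/0.256 = 18.05
R_total = 0.71 + 0.196 + 18.05 + 6.75 + 0.15 = 25.85 ft²·°F·h/BTU
Q = A·ΔT/R = 446 × (71.2 − (-17.3)) / 25.85 = 1527 BTU/h

1530 BTU/h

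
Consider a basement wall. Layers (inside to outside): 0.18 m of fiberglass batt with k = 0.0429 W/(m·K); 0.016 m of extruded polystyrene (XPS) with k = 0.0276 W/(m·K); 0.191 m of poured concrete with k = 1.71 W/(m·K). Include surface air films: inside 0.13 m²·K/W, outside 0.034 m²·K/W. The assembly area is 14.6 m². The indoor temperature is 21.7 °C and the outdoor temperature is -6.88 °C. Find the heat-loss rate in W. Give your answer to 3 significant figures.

0.18/0.0429 = 4.196
0.016/0.0276 = 0.5797
0.191/1.71 = 0.1117
R_total = 0.13 + 4.196 + 0.5797 + 0.1117 + 0.034 = 5.051 m²·K/W
Q = A·ΔT/R = 14.6 × (21.7 − (-6.88)) / 5.051 = 82.61 W

82.6 W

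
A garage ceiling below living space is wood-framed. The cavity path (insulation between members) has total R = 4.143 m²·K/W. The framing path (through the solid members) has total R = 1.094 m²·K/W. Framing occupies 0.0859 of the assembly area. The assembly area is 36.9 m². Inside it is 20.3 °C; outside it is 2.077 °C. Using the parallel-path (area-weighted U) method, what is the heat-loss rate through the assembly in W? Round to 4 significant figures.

201.2 W

U_eff = 0.9141/4.143 + 0.0859/1.094 = 0.22064 + 0.078519 = 0.29916
R_eff = 1/U_eff = 3.3427 m²·K/W
Q = 36.9 × (20.3 − 2.077) / 3.3427 = 201.16 W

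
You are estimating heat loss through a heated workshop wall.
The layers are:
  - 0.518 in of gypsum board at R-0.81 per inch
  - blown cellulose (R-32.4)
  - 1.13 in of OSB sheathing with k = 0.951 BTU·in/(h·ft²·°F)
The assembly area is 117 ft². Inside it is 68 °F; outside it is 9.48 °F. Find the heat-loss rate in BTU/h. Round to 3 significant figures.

201 BTU/h

0.518 × 0.81 = 0.4196
1.13/0.951 = 1.188
R_total = 0.4196 + 32.4 + 1.188 = 34.01 ft²·°F·h/BTU
Q = A·ΔT/R = 117 × (68 − 9.48) / 34.01 = 201.3 BTU/h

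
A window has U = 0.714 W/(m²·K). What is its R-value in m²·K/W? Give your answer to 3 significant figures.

1.40 m²·K/W

R = 1/U = 1/0.714 = 1.401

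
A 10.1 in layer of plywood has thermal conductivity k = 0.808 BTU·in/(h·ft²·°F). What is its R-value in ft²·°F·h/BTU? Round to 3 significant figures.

12.5 ft²·°F·h/BTU

R = L/k = 10.1/0.808 = 12.5 ft²·°F·h/BTU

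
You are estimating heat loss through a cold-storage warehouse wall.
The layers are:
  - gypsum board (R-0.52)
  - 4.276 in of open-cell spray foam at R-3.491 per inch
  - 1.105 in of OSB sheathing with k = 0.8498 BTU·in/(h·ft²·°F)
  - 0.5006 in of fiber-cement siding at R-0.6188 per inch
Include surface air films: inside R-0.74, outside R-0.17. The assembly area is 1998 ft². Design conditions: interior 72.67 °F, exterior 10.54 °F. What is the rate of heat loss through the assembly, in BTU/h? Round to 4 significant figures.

4.276 × 3.491 = 14.928
1.105/0.8498 = 1.3003
0.5006 × 0.6188 = 0.30977
R_total = 0.74 + 0.52 + 14.928 + 1.3003 + 0.30977 + 0.17 = 17.968 ft²·°F·h/BTU
Q = A·ΔT/R = 1998 × (72.67 − 10.54) / 17.968 = 6908.9 BTU/h

6909 BTU/h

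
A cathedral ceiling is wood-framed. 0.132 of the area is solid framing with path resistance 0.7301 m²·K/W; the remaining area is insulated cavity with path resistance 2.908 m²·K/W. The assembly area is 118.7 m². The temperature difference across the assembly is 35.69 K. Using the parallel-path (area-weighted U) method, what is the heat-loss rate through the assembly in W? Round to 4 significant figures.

2030 W

U_eff = 0.868/2.908 + 0.132/0.7301 = 0.29849 + 0.1808 = 0.47928
R_eff = 1/U_eff = 2.0864 m²·K/W
Q = 118.7 × 35.69 / 2.0864 = 2030.4 W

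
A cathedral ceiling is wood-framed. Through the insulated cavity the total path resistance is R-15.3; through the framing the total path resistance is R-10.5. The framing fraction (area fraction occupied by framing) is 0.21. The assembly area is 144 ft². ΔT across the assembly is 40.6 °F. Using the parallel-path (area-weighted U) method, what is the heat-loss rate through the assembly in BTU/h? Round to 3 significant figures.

U_eff = 0.79/15.3 + 0.21/10.5 = 0.05163 + 0.02 = 0.07163
R_eff = 1/U_eff = 13.96 ft²·°F·h/BTU
Q = 144 × 40.6 / 13.96 = 418.8 BTU/h

419 BTU/h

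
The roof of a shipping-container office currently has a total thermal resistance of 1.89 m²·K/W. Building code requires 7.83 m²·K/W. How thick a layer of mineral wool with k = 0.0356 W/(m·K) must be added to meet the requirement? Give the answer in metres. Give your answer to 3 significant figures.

ΔR = 7.83 − 1.89 = 5.94 m²·K/W
L = ΔR × k = 5.94 × 0.0356 = 0.2115 m

0.211 m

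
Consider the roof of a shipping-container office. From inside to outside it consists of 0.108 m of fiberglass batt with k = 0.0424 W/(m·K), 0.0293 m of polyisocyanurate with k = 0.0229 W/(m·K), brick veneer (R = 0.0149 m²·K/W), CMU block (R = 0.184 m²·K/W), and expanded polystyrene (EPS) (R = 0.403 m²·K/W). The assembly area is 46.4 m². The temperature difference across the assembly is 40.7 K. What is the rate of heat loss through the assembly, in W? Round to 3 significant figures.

426 W

0.108/0.0424 = 2.547
0.0293/0.0229 = 1.279
R_total = 2.547 + 1.279 + 0.0149 + 0.184 + 0.403 = 4.429 m²·K/W
Q = A·ΔT/R = 46.4 × 40.7 / 4.429 = 426.4 W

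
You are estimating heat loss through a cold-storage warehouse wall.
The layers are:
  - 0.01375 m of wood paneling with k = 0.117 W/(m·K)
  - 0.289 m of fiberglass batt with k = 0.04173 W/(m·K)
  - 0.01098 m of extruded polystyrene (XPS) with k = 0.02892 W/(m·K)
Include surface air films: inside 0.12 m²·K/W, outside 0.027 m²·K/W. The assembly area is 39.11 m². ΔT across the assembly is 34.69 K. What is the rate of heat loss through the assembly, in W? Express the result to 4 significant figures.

179.2 W

0.01375/0.117 = 0.11752
0.289/0.04173 = 6.9255
0.01098/0.02892 = 0.37967
R_total = 0.12 + 0.11752 + 6.9255 + 0.37967 + 0.027 = 7.5697 m²·K/W
Q = A·ΔT/R = 39.11 × 34.69 / 7.5697 = 179.23 W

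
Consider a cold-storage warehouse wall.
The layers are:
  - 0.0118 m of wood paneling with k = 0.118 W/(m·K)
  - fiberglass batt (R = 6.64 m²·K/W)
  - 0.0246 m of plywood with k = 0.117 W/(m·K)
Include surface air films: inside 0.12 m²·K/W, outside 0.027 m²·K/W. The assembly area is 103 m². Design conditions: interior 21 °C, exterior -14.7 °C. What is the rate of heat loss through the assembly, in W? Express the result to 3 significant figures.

0.0118/0.118 = 0.1
0.0246/0.117 = 0.2103
R_total = 0.12 + 0.1 + 6.64 + 0.2103 + 0.027 = 7.097 m²·K/W
Q = A·ΔT/R = 103 × (21 − (-14.7)) / 7.097 = 518.1 W

518 W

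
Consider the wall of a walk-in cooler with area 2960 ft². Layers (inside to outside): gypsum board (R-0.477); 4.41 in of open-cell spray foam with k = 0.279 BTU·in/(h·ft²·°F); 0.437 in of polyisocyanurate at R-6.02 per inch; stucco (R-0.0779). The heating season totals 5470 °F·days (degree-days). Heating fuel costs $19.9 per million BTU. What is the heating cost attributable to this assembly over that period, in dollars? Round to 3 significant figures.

4.41/0.279 = 15.81
0.437 × 6.02 = 2.631
R_total = 0.477 + 15.81 + 2.631 + 0.0779 = 18.99 ft²·°F·h/BTU
E = A × HDD × 24 / R = 2960 × 5470 × 24 / 18.99 = 20460000 BTU
Cost = 20460000/10⁶ × 19.9 = $407.2

407 dollars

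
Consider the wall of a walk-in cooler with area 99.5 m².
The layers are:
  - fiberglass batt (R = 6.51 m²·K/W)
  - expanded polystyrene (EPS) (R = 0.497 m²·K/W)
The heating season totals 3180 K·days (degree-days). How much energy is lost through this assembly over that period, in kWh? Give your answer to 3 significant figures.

R_total = 6.51 + 0.497 = 7.007 m²·K/W
E = A × HDD × 24 / R / 1000 = 99.5 × 3180 × 24 / 7.007 / 1000 = 1084 kWh

1080 kWh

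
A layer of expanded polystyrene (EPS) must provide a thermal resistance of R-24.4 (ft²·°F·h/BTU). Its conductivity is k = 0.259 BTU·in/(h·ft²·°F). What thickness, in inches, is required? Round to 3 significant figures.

6.32 in

L = R × k = 24.4 × 0.259 = 6.32 in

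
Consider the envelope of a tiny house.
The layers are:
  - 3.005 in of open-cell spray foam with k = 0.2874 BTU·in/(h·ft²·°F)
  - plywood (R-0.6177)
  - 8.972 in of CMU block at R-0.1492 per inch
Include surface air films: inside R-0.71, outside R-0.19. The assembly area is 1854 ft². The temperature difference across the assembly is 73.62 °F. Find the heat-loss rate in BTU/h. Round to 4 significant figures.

3.005/0.2874 = 10.456
8.972 × 0.1492 = 1.3386
R_total = 0.71 + 10.456 + 0.6177 + 1.3386 + 0.19 = 13.312 ft²·°F·h/BTU
Q = A·ΔT/R = 1854 × 73.62 / 13.312 = 10253 BTU/h

10250 BTU/h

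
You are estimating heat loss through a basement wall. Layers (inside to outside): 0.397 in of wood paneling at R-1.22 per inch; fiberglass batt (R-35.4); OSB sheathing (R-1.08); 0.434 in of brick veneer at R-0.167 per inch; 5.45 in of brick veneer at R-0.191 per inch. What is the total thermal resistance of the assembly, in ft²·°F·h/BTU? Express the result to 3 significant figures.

0.397 × 1.22 = 0.4843
0.434 × 0.167 = 0.07248
5.45 × 0.191 = 1.041
R_total = 0.4843 + 35.4 + 1.08 + 0.07248 + 1.041 = 38.08 ft²·°F·h/BTU

38.1 ft²·°F·h/BTU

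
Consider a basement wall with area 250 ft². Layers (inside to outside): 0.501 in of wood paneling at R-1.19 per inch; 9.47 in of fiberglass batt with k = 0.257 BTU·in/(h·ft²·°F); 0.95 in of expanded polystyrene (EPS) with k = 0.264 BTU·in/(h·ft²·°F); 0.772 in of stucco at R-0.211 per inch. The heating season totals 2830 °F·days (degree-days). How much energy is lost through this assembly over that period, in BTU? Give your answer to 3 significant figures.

0.501 × 1.19 = 0.5962
9.47/0.257 = 36.85
0.95/0.264 = 3.598
0.772 × 0.211 = 0.1629
R_total = 0.5962 + 36.85 + 3.598 + 0.1629 = 41.21 ft²·°F·h/BTU
E = A × HDD × 24 / R = 250 × 2830 × 24 / 41.21 = 412100 BTU

412000 BTU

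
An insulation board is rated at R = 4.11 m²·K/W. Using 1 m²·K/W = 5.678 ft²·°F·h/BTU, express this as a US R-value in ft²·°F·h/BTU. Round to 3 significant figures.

R_US = 4.11 × 5.678 = 23.34

23.3 ft²·°F·h/BTU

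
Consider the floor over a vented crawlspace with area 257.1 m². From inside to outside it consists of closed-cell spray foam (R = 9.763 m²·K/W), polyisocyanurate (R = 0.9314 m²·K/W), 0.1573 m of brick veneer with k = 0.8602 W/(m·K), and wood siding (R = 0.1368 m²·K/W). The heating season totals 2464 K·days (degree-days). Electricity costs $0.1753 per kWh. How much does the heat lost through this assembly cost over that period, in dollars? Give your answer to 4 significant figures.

0.1573/0.8602 = 0.18286
R_total = 9.763 + 0.9314 + 0.18286 + 0.1368 = 11.014 m²·K/W
E = A × HDD × 24 / R / 1000 = 257.1 × 2464 × 24 / 11.014 / 1000 = 1380.4 kWh
Cost = 1380.4 × 0.1753 = $241.98

242.0 dollars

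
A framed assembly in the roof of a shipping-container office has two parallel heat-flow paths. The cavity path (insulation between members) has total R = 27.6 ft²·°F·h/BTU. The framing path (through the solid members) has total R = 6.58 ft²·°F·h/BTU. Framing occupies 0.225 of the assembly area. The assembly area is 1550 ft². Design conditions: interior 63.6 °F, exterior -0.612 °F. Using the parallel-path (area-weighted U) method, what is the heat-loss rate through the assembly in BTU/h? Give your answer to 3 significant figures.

6200 BTU/h

U_eff = 0.775/27.6 + 0.225/6.58 = 0.02808 + 0.03419 = 0.06227
R_eff = 1/U_eff = 16.06 ft²·°F·h/BTU
Q = 1550 × (63.6 − (-0.612)) / 16.06 = 6198 BTU/h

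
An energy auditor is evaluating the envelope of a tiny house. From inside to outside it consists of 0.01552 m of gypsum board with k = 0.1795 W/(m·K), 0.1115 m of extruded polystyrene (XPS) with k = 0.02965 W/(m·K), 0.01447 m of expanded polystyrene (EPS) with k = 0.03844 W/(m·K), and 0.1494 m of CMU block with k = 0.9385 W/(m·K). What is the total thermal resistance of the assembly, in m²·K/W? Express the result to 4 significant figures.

4.383 m²·K/W

0.01552/0.1795 = 0.086462
0.1115/0.02965 = 3.7605
0.01447/0.03844 = 0.37643
0.1494/0.9385 = 0.15919
R_total = 0.086462 + 3.7605 + 0.37643 + 0.15919 = 4.3826 m²·K/W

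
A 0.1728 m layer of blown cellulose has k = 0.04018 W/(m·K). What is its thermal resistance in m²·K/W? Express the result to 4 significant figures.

R = L/k = 0.1728/0.04018 = 4.3006 m²·K/W

4.301 m²·K/W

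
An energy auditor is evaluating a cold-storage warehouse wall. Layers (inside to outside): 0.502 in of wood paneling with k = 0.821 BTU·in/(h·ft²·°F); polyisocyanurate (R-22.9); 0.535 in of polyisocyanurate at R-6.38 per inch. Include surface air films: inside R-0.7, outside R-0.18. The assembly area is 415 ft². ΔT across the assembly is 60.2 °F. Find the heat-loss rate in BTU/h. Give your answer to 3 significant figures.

899 BTU/h

0.502/0.821 = 0.6114
0.535 × 6.38 = 3.413
R_total = 0.7 + 0.6114 + 22.9 + 3.413 + 0.18 = 27.8 ft²·°F·h/BTU
Q = A·ΔT/R = 415 × 60.2 / 27.8 = 898.5 BTU/h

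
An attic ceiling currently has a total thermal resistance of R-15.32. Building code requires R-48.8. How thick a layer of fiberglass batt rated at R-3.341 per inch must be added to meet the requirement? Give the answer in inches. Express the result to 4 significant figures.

10.02 in

ΔR = 48.8 − 15.32 = 33.48 ft²·°F·h/BTU
L = ΔR / (R/in) = 33.48/3.341 = 10.021 in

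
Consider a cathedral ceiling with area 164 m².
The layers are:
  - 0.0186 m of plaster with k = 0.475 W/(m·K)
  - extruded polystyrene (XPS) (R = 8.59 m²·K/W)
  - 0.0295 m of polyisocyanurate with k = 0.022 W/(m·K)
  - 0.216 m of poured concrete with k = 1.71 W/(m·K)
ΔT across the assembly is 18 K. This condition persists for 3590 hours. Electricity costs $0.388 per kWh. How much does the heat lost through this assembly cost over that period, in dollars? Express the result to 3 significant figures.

0.0186/0.475 = 0.03916
0.0295/0.022 = 1.341
0.216/1.71 = 0.1263
R_total = 0.03916 + 8.59 + 1.341 + 0.1263 = 10.1 m²·K/W
Q = 164 × 18 / 10.1 = 292.4 W
E = 292.4 W × 3590 h / 1000 = 1050 kWh
Cost = 1050 × 0.388 = $407.3

407 dollars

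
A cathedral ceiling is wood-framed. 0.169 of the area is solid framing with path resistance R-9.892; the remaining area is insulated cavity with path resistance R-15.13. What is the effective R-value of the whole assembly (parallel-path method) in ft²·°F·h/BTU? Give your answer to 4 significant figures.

U_eff = 0.831/15.13 + 0.169/9.892 = 0.054924 + 0.017085 = 0.072009
R_eff = 1/U_eff = 13.887 ft²·°F·h/BTU

13.89 ft²·°F·h/BTU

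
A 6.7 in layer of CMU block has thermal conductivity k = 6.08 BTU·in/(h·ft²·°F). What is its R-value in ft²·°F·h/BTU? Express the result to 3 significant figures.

1.10 ft²·°F·h/BTU

R = L/k = 6.7/6.08 = 1.102 ft²·°F·h/BTU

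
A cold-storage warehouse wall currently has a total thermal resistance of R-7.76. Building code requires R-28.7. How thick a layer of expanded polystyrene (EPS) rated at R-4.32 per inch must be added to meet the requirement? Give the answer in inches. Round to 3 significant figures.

4.85 in

ΔR = 28.7 − 7.76 = 20.94 ft²·°F·h/BTU
L = ΔR / (R/in) = 20.94/4.32 = 4.847 in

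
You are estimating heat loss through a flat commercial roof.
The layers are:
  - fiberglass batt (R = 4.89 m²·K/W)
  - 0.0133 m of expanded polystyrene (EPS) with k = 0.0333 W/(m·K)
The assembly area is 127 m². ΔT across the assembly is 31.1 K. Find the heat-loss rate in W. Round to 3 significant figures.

0.0133/0.0333 = 0.3994
R_total = 4.89 + 0.3994 = 5.289 m²·K/W
Q = A·ΔT/R = 127 × 31.1 / 5.289 = 746.7 W

747 W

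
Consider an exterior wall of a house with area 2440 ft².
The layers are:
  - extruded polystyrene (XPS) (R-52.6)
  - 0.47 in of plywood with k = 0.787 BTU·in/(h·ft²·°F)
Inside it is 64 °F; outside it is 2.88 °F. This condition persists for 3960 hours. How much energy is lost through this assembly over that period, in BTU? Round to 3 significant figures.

0.47/0.787 = 0.5972
R_total = 52.6 + 0.5972 = 53.2 ft²·°F·h/BTU
Q = 2440 × (64 − 2.88) / 53.2 = 2803 BTU/h
E = 2803 × 3960 = 11100000 BTU

11100000 BTU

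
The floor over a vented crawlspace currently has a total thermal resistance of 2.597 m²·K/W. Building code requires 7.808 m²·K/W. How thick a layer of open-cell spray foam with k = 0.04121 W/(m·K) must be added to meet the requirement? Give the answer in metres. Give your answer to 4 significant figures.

ΔR = 7.808 − 2.597 = 5.211 m²·K/W
L = ΔR × k = 5.211 × 0.04121 = 0.21475 m

0.2147 m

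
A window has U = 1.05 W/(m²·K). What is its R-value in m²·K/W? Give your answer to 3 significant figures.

0.952 m²·K/W

R = 1/U = 1/1.05 = 0.9524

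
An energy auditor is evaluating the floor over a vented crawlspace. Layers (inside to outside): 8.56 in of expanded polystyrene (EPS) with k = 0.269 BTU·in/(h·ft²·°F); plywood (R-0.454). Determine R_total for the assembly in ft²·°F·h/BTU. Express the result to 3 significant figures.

32.3 ft²·°F·h/BTU

8.56/0.269 = 31.82
R_total = 31.82 + 0.454 = 32.28 ft²·°F·h/BTU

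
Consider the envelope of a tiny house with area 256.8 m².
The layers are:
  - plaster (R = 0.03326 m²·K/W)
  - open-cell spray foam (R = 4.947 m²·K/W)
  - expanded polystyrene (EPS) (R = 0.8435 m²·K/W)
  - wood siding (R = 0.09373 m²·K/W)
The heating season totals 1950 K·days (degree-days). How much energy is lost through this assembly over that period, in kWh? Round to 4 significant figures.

2031 kWh

R_total = 0.03326 + 4.947 + 0.8435 + 0.09373 = 5.9175 m²·K/W
E = A × HDD × 24 / R / 1000 = 256.8 × 1950 × 24 / 5.9175 / 1000 = 2031 kWh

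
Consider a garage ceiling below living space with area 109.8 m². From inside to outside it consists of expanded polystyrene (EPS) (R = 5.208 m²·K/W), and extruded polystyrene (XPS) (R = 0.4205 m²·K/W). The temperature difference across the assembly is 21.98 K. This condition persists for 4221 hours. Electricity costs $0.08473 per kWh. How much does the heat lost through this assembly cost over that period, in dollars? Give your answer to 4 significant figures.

153.4 dollars

R_total = 5.208 + 0.4205 = 5.6285 m²·K/W
Q = 109.8 × 21.98 / 5.6285 = 428.78 W
E = 428.78 W × 4221 h / 1000 = 1809.9 kWh
Cost = 1809.9 × 0.08473 = $153.35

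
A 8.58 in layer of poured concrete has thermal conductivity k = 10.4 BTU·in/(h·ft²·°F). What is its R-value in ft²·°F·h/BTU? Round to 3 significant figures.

R = L/k = 8.58/10.4 = 0.825 ft²·°F·h/BTU

0.825 ft²·°F·h/BTU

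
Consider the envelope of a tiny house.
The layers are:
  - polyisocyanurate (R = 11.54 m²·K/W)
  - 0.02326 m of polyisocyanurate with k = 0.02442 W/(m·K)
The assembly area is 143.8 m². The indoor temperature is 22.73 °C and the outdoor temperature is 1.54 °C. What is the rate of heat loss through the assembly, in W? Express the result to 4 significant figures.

243.9 W

0.02326/0.02442 = 0.9525
R_total = 11.54 + 0.9525 = 12.492 m²·K/W
Q = A·ΔT/R = 143.8 × (22.73 − 1.54) / 12.492 = 243.92 W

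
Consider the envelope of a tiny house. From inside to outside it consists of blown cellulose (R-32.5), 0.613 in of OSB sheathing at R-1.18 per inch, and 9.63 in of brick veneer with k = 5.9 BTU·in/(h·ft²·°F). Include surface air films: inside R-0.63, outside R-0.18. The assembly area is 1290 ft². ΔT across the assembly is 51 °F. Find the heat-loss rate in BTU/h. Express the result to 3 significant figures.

0.613 × 1.18 = 0.7233
9.63/5.9 = 1.632
R_total = 0.63 + 32.5 + 0.7233 + 1.632 + 0.18 = 35.67 ft²·°F·h/BTU
Q = A·ΔT/R = 1290 × 51 / 35.67 = 1845 BTU/h

1840 BTU/h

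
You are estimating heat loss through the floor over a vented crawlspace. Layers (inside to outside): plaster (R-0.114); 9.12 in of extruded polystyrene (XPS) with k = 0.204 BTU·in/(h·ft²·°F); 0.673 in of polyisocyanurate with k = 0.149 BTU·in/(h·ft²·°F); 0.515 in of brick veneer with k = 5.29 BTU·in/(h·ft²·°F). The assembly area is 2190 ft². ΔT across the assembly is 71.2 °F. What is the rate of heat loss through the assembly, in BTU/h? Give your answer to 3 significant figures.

9.12/0.204 = 44.71
0.673/0.149 = 4.517
0.515/5.29 = 0.09735
R_total = 0.114 + 44.71 + 4.517 + 0.09735 = 49.43 ft²·°F·h/BTU
Q = A·ΔT/R = 2190 × 71.2 / 49.43 = 3154 BTU/h

3150 BTU/h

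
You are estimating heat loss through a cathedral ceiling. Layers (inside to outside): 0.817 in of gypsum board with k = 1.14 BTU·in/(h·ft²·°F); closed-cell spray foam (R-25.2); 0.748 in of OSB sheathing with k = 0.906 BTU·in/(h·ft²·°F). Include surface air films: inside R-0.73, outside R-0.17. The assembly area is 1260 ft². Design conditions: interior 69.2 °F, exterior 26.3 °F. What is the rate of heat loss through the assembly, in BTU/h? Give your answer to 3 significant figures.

1960 BTU/h

0.817/1.14 = 0.7167
0.748/0.906 = 0.8256
R_total = 0.73 + 0.7167 + 25.2 + 0.8256 + 0.17 = 27.64 ft²·°F·h/BTU
Q = A·ΔT/R = 1260 × (69.2 − 26.3) / 27.64 = 1955 BTU/h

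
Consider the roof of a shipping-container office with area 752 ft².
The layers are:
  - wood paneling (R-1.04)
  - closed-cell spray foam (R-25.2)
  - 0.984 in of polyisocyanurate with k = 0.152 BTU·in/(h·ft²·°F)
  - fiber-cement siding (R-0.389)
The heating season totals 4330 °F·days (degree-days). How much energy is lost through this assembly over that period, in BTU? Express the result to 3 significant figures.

0.984/0.152 = 6.474
R_total = 1.04 + 25.2 + 6.474 + 0.389 = 33.1 ft²·°F·h/BTU
E = A × HDD × 24 / R = 752 × 4330 × 24 / 33.1 = 2361000 BTU

2360000 BTU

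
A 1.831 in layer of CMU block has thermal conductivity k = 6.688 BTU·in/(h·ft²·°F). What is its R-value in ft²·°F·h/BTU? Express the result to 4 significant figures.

R = L/k = 1.831/6.688 = 0.27377 ft²·°F·h/BTU

0.2738 ft²·°F·h/BTU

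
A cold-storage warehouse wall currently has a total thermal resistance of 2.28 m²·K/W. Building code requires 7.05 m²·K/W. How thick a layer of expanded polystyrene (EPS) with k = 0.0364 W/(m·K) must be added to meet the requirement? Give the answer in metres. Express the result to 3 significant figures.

0.174 m

ΔR = 7.05 − 2.28 = 4.77 m²·K/W
L = ΔR × k = 4.77 × 0.0364 = 0.1736 m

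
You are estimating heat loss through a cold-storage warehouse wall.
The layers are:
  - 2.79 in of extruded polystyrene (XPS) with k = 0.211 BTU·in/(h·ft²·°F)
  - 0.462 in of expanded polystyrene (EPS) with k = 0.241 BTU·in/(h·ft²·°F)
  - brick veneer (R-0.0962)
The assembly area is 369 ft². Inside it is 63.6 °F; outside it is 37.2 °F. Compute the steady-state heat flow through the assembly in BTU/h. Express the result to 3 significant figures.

639 BTU/h

2.79/0.211 = 13.22
0.462/0.241 = 1.917
R_total = 13.22 + 1.917 + 0.0962 = 15.24 ft²·°F·h/BTU
Q = A·ΔT/R = 369 × (63.6 − 37.2) / 15.24 = 639.4 BTU/h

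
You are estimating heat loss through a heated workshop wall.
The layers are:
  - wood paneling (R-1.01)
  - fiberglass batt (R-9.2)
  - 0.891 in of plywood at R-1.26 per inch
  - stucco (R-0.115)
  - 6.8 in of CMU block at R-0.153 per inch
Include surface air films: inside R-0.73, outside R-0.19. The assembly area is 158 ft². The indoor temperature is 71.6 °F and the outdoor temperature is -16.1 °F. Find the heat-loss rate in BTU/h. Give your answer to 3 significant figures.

1030 BTU/h

0.891 × 1.26 = 1.123
6.8 × 0.153 = 1.04
R_total = 0.73 + 1.01 + 9.2 + 1.123 + 0.115 + 1.04 + 0.19 = 13.41 ft²·°F·h/BTU
Q = A·ΔT/R = 158 × (71.6 − (-16.1)) / 13.41 = 1033 BTU/h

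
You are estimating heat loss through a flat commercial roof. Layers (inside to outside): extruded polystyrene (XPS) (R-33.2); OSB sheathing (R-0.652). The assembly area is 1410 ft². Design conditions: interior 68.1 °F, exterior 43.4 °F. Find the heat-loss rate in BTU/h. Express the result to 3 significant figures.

1030 BTU/h

R_total = 33.2 + 0.652 = 33.85 ft²·°F·h/BTU
Q = A·ΔT/R = 1410 × (68.1 − 43.4) / 33.85 = 1029 BTU/h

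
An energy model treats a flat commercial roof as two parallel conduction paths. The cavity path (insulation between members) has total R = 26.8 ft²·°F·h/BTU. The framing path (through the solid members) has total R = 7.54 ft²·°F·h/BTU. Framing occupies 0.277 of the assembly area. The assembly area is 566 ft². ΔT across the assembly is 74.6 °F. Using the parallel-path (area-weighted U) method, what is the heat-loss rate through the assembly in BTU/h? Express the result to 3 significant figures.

2690 BTU/h

U_eff = 0.723/26.8 + 0.277/7.54 = 0.02698 + 0.03674 = 0.06372
R_eff = 1/U_eff = 15.69 ft²·°F·h/BTU
Q = 566 × 74.6 / 15.69 = 2690 BTU/h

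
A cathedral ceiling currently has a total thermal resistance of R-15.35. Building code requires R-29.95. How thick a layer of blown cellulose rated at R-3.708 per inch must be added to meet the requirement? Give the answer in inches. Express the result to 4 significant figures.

3.937 in

ΔR = 29.95 − 15.35 = 14.6 ft²·°F·h/BTU
L = ΔR / (R/in) = 14.6/3.708 = 3.9374 in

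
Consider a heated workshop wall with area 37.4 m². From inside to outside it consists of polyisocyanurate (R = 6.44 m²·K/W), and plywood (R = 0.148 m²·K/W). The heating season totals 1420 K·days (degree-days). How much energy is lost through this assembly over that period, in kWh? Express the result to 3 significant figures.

193 kWh

R_total = 6.44 + 0.148 = 6.588 m²·K/W
E = A × HDD × 24 / R / 1000 = 37.4 × 1420 × 24 / 6.588 / 1000 = 193.5 kWh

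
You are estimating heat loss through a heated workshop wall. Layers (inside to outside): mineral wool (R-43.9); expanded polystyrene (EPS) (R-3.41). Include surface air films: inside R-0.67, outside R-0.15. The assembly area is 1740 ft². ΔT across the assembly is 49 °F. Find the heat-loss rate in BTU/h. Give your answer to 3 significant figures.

R_total = 0.67 + 43.9 + 3.41 + 0.15 = 48.13 ft²·°F·h/BTU
Q = A·ΔT/R = 1740 × 49 / 48.13 = 1771 BTU/h

1770 BTU/h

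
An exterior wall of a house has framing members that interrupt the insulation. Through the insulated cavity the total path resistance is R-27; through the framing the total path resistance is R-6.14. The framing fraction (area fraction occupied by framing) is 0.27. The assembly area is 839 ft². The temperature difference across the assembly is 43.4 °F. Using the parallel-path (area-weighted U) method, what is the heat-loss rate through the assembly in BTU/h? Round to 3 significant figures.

2590 BTU/h

U_eff = 0.73/27 + 0.27/6.14 = 0.02704 + 0.04397 = 0.07101
R_eff = 1/U_eff = 14.08 ft²·°F·h/BTU
Q = 839 × 43.4 / 14.08 = 2586 BTU/h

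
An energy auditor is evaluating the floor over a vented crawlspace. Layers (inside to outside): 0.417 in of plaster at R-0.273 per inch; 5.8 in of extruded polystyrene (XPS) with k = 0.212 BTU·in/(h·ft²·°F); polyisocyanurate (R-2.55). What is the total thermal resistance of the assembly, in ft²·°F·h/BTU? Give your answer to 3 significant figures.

0.417 × 0.273 = 0.1138
5.8/0.212 = 27.36
R_total = 0.1138 + 27.36 + 2.55 = 30.02 ft²·°F·h/BTU

30.0 ft²·°F·h/BTU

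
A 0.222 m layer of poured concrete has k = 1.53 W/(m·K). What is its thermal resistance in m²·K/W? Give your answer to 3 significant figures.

0.145 m²·K/W

R = L/k = 0.222/1.53 = 0.1451 m²·K/W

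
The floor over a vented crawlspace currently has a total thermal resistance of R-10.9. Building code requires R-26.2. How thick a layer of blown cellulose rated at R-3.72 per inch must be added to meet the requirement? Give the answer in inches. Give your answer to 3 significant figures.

ΔR = 26.2 − 10.9 = 15.3 ft²·°F·h/BTU
L = ΔR / (R/in) = 15.3/3.72 = 4.113 in

4.11 in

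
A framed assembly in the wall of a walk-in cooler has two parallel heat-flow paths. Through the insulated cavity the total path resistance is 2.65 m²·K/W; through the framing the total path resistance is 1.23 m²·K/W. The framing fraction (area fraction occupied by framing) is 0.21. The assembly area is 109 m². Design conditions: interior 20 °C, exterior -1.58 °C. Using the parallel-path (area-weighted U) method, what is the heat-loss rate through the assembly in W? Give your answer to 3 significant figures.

1100 W

U_eff = 0.79/2.65 + 0.21/1.23 = 0.2981 + 0.1707 = 0.4688
R_eff = 1/U_eff = 2.133 m²·K/W
Q = 109 × (20 − (-1.58)) / 2.133 = 1103 W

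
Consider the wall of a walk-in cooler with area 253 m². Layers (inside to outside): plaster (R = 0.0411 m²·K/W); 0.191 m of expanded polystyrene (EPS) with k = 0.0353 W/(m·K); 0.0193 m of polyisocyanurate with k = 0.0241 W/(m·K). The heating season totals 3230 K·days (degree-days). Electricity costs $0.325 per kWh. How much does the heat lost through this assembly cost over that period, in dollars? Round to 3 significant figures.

1020 dollars

0.191/0.0353 = 5.411
0.0193/0.0241 = 0.8008
R_total = 0.0411 + 5.411 + 0.8008 = 6.253 m²·K/W
E = A × HDD × 24 / R / 1000 = 253 × 3230 × 24 / 6.253 / 1000 = 3137 kWh
Cost = 3137 × 0.325 = $1019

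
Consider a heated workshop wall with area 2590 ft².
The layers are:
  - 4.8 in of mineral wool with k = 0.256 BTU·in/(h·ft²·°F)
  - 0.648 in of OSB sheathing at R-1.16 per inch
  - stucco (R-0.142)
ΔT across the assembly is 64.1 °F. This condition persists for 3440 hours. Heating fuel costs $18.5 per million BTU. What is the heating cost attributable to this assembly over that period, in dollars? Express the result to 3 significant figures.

538 dollars

4.8/0.256 = 18.75
0.648 × 1.16 = 0.7517
R_total = 18.75 + 0.7517 + 0.142 = 19.64 ft²·°F·h/BTU
Q = 2590 × 64.1 / 19.64 = 8452 BTU/h
E = 8452 × 3440 = 29070000 BTU
Cost = 29070000/10⁶ × 18.5 = $537.9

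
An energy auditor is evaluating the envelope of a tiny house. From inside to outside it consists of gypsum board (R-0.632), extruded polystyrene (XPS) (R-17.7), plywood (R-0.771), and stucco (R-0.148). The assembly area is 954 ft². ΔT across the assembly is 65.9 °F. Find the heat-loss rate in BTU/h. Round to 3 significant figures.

3270 BTU/h

R_total = 0.632 + 17.7 + 0.771 + 0.148 = 19.25 ft²·°F·h/BTU
Q = A·ΔT/R = 954 × 65.9 / 19.25 = 3266 BTU/h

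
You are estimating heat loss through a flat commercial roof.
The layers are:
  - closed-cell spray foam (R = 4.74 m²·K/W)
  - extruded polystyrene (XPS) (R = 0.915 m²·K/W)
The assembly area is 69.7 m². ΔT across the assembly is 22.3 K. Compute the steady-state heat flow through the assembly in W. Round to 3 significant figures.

275 W

R_total = 4.74 + 0.915 = 5.655 m²·K/W
Q = A·ΔT/R = 69.7 × 22.3 / 5.655 = 274.9 W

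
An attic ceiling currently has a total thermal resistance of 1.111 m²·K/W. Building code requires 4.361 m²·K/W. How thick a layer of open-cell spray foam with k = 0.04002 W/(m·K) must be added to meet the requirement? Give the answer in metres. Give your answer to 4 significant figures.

ΔR = 4.361 − 1.111 = 3.25 m²·K/W
L = ΔR × k = 3.25 × 0.04002 = 0.13006 m

0.1301 m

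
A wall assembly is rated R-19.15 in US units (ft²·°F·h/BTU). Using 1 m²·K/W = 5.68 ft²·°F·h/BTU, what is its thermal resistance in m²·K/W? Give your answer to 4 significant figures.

3.371 m²·K/W

R_SI = 19.15/5.68 = 3.3715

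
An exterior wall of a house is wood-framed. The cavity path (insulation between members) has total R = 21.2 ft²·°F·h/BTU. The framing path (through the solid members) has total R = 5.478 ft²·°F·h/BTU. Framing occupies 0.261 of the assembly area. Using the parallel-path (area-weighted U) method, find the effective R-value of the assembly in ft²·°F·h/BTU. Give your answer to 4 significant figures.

U_eff = 0.739/21.2 + 0.261/5.478 = 0.034858 + 0.047645 = 0.082504
R_eff = 1/U_eff = 12.121 ft²·°F·h/BTU

12.12 ft²·°F·h/BTU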